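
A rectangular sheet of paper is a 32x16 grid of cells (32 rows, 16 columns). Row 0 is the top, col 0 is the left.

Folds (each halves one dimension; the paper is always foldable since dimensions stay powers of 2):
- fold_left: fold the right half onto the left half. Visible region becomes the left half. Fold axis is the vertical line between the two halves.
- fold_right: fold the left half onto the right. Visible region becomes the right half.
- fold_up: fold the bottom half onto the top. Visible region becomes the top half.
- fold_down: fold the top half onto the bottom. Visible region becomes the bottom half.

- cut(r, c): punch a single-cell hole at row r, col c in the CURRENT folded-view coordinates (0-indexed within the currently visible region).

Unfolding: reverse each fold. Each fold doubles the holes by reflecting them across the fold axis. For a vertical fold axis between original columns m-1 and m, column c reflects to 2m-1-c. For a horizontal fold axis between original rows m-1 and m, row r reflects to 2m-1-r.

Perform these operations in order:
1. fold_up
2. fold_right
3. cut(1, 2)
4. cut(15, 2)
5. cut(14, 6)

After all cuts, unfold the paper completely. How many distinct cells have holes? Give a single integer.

Answer: 12

Derivation:
Op 1 fold_up: fold axis h@16; visible region now rows[0,16) x cols[0,16) = 16x16
Op 2 fold_right: fold axis v@8; visible region now rows[0,16) x cols[8,16) = 16x8
Op 3 cut(1, 2): punch at orig (1,10); cuts so far [(1, 10)]; region rows[0,16) x cols[8,16) = 16x8
Op 4 cut(15, 2): punch at orig (15,10); cuts so far [(1, 10), (15, 10)]; region rows[0,16) x cols[8,16) = 16x8
Op 5 cut(14, 6): punch at orig (14,14); cuts so far [(1, 10), (14, 14), (15, 10)]; region rows[0,16) x cols[8,16) = 16x8
Unfold 1 (reflect across v@8): 6 holes -> [(1, 5), (1, 10), (14, 1), (14, 14), (15, 5), (15, 10)]
Unfold 2 (reflect across h@16): 12 holes -> [(1, 5), (1, 10), (14, 1), (14, 14), (15, 5), (15, 10), (16, 5), (16, 10), (17, 1), (17, 14), (30, 5), (30, 10)]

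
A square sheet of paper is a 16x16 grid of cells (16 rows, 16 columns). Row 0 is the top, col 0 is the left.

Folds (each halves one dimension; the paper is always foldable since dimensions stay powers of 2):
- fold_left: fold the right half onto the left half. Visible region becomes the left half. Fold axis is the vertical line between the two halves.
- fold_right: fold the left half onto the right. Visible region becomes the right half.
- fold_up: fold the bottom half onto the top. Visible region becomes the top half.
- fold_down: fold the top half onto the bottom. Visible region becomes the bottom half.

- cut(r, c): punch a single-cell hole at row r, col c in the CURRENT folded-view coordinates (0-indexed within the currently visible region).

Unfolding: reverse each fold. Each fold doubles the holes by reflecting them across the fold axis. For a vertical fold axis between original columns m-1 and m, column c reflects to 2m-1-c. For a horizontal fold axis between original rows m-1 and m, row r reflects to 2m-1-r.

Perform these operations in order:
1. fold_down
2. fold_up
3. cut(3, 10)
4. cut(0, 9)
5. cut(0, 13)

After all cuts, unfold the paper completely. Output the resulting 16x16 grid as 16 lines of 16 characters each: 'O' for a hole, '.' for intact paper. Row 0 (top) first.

Op 1 fold_down: fold axis h@8; visible region now rows[8,16) x cols[0,16) = 8x16
Op 2 fold_up: fold axis h@12; visible region now rows[8,12) x cols[0,16) = 4x16
Op 3 cut(3, 10): punch at orig (11,10); cuts so far [(11, 10)]; region rows[8,12) x cols[0,16) = 4x16
Op 4 cut(0, 9): punch at orig (8,9); cuts so far [(8, 9), (11, 10)]; region rows[8,12) x cols[0,16) = 4x16
Op 5 cut(0, 13): punch at orig (8,13); cuts so far [(8, 9), (8, 13), (11, 10)]; region rows[8,12) x cols[0,16) = 4x16
Unfold 1 (reflect across h@12): 6 holes -> [(8, 9), (8, 13), (11, 10), (12, 10), (15, 9), (15, 13)]
Unfold 2 (reflect across h@8): 12 holes -> [(0, 9), (0, 13), (3, 10), (4, 10), (7, 9), (7, 13), (8, 9), (8, 13), (11, 10), (12, 10), (15, 9), (15, 13)]

Answer: .........O...O..
................
................
..........O.....
..........O.....
................
................
.........O...O..
.........O...O..
................
................
..........O.....
..........O.....
................
................
.........O...O..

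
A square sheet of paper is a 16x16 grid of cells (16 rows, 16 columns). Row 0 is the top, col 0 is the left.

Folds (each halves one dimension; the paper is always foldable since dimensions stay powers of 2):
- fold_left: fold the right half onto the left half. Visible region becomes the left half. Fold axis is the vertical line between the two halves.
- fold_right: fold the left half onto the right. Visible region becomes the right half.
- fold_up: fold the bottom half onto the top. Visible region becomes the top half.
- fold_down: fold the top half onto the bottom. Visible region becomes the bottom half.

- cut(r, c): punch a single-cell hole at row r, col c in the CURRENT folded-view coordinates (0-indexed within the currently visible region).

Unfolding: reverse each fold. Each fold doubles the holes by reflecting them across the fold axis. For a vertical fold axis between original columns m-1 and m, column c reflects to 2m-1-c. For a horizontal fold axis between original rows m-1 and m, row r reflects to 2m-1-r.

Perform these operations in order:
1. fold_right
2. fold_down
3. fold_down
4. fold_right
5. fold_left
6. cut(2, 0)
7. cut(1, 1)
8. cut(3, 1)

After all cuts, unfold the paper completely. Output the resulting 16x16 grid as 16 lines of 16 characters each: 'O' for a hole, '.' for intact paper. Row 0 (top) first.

Answer: .OO..OO..OO..OO.
O..OO..OO..OO..O
.OO..OO..OO..OO.
................
................
.OO..OO..OO..OO.
O..OO..OO..OO..O
.OO..OO..OO..OO.
.OO..OO..OO..OO.
O..OO..OO..OO..O
.OO..OO..OO..OO.
................
................
.OO..OO..OO..OO.
O..OO..OO..OO..O
.OO..OO..OO..OO.

Derivation:
Op 1 fold_right: fold axis v@8; visible region now rows[0,16) x cols[8,16) = 16x8
Op 2 fold_down: fold axis h@8; visible region now rows[8,16) x cols[8,16) = 8x8
Op 3 fold_down: fold axis h@12; visible region now rows[12,16) x cols[8,16) = 4x8
Op 4 fold_right: fold axis v@12; visible region now rows[12,16) x cols[12,16) = 4x4
Op 5 fold_left: fold axis v@14; visible region now rows[12,16) x cols[12,14) = 4x2
Op 6 cut(2, 0): punch at orig (14,12); cuts so far [(14, 12)]; region rows[12,16) x cols[12,14) = 4x2
Op 7 cut(1, 1): punch at orig (13,13); cuts so far [(13, 13), (14, 12)]; region rows[12,16) x cols[12,14) = 4x2
Op 8 cut(3, 1): punch at orig (15,13); cuts so far [(13, 13), (14, 12), (15, 13)]; region rows[12,16) x cols[12,14) = 4x2
Unfold 1 (reflect across v@14): 6 holes -> [(13, 13), (13, 14), (14, 12), (14, 15), (15, 13), (15, 14)]
Unfold 2 (reflect across v@12): 12 holes -> [(13, 9), (13, 10), (13, 13), (13, 14), (14, 8), (14, 11), (14, 12), (14, 15), (15, 9), (15, 10), (15, 13), (15, 14)]
Unfold 3 (reflect across h@12): 24 holes -> [(8, 9), (8, 10), (8, 13), (8, 14), (9, 8), (9, 11), (9, 12), (9, 15), (10, 9), (10, 10), (10, 13), (10, 14), (13, 9), (13, 10), (13, 13), (13, 14), (14, 8), (14, 11), (14, 12), (14, 15), (15, 9), (15, 10), (15, 13), (15, 14)]
Unfold 4 (reflect across h@8): 48 holes -> [(0, 9), (0, 10), (0, 13), (0, 14), (1, 8), (1, 11), (1, 12), (1, 15), (2, 9), (2, 10), (2, 13), (2, 14), (5, 9), (5, 10), (5, 13), (5, 14), (6, 8), (6, 11), (6, 12), (6, 15), (7, 9), (7, 10), (7, 13), (7, 14), (8, 9), (8, 10), (8, 13), (8, 14), (9, 8), (9, 11), (9, 12), (9, 15), (10, 9), (10, 10), (10, 13), (10, 14), (13, 9), (13, 10), (13, 13), (13, 14), (14, 8), (14, 11), (14, 12), (14, 15), (15, 9), (15, 10), (15, 13), (15, 14)]
Unfold 5 (reflect across v@8): 96 holes -> [(0, 1), (0, 2), (0, 5), (0, 6), (0, 9), (0, 10), (0, 13), (0, 14), (1, 0), (1, 3), (1, 4), (1, 7), (1, 8), (1, 11), (1, 12), (1, 15), (2, 1), (2, 2), (2, 5), (2, 6), (2, 9), (2, 10), (2, 13), (2, 14), (5, 1), (5, 2), (5, 5), (5, 6), (5, 9), (5, 10), (5, 13), (5, 14), (6, 0), (6, 3), (6, 4), (6, 7), (6, 8), (6, 11), (6, 12), (6, 15), (7, 1), (7, 2), (7, 5), (7, 6), (7, 9), (7, 10), (7, 13), (7, 14), (8, 1), (8, 2), (8, 5), (8, 6), (8, 9), (8, 10), (8, 13), (8, 14), (9, 0), (9, 3), (9, 4), (9, 7), (9, 8), (9, 11), (9, 12), (9, 15), (10, 1), (10, 2), (10, 5), (10, 6), (10, 9), (10, 10), (10, 13), (10, 14), (13, 1), (13, 2), (13, 5), (13, 6), (13, 9), (13, 10), (13, 13), (13, 14), (14, 0), (14, 3), (14, 4), (14, 7), (14, 8), (14, 11), (14, 12), (14, 15), (15, 1), (15, 2), (15, 5), (15, 6), (15, 9), (15, 10), (15, 13), (15, 14)]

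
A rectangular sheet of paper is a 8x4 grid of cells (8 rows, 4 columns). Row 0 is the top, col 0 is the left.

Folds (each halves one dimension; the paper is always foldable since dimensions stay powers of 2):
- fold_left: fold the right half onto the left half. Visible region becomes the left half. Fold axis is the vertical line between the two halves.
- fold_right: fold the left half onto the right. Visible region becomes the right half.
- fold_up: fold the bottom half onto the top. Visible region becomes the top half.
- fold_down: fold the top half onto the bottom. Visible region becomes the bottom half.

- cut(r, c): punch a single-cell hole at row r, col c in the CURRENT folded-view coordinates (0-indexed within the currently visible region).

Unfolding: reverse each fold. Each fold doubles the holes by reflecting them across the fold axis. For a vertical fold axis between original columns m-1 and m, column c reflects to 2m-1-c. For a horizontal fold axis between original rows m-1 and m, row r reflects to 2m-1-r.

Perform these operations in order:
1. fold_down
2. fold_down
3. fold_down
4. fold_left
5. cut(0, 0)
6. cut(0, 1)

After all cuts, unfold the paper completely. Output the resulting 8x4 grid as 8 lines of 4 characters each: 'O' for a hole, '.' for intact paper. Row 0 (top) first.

Op 1 fold_down: fold axis h@4; visible region now rows[4,8) x cols[0,4) = 4x4
Op 2 fold_down: fold axis h@6; visible region now rows[6,8) x cols[0,4) = 2x4
Op 3 fold_down: fold axis h@7; visible region now rows[7,8) x cols[0,4) = 1x4
Op 4 fold_left: fold axis v@2; visible region now rows[7,8) x cols[0,2) = 1x2
Op 5 cut(0, 0): punch at orig (7,0); cuts so far [(7, 0)]; region rows[7,8) x cols[0,2) = 1x2
Op 6 cut(0, 1): punch at orig (7,1); cuts so far [(7, 0), (7, 1)]; region rows[7,8) x cols[0,2) = 1x2
Unfold 1 (reflect across v@2): 4 holes -> [(7, 0), (7, 1), (7, 2), (7, 3)]
Unfold 2 (reflect across h@7): 8 holes -> [(6, 0), (6, 1), (6, 2), (6, 3), (7, 0), (7, 1), (7, 2), (7, 3)]
Unfold 3 (reflect across h@6): 16 holes -> [(4, 0), (4, 1), (4, 2), (4, 3), (5, 0), (5, 1), (5, 2), (5, 3), (6, 0), (6, 1), (6, 2), (6, 3), (7, 0), (7, 1), (7, 2), (7, 3)]
Unfold 4 (reflect across h@4): 32 holes -> [(0, 0), (0, 1), (0, 2), (0, 3), (1, 0), (1, 1), (1, 2), (1, 3), (2, 0), (2, 1), (2, 2), (2, 3), (3, 0), (3, 1), (3, 2), (3, 3), (4, 0), (4, 1), (4, 2), (4, 3), (5, 0), (5, 1), (5, 2), (5, 3), (6, 0), (6, 1), (6, 2), (6, 3), (7, 0), (7, 1), (7, 2), (7, 3)]

Answer: OOOO
OOOO
OOOO
OOOO
OOOO
OOOO
OOOO
OOOO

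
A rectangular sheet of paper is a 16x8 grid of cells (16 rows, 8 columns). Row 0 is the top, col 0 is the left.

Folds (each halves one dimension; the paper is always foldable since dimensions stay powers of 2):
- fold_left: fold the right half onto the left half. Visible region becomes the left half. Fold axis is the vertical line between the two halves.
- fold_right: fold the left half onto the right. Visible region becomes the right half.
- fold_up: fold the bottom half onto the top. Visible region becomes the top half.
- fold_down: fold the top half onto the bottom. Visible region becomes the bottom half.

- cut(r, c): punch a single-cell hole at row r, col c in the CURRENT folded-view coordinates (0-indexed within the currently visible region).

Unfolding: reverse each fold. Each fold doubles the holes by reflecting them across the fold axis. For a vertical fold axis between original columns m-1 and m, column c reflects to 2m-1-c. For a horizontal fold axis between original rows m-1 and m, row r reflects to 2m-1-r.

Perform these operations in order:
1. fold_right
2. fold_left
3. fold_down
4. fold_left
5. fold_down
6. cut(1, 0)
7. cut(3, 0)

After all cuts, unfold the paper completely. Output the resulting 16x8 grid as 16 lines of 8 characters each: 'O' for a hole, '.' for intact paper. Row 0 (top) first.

Answer: OOOOOOOO
........
OOOOOOOO
........
........
OOOOOOOO
........
OOOOOOOO
OOOOOOOO
........
OOOOOOOO
........
........
OOOOOOOO
........
OOOOOOOO

Derivation:
Op 1 fold_right: fold axis v@4; visible region now rows[0,16) x cols[4,8) = 16x4
Op 2 fold_left: fold axis v@6; visible region now rows[0,16) x cols[4,6) = 16x2
Op 3 fold_down: fold axis h@8; visible region now rows[8,16) x cols[4,6) = 8x2
Op 4 fold_left: fold axis v@5; visible region now rows[8,16) x cols[4,5) = 8x1
Op 5 fold_down: fold axis h@12; visible region now rows[12,16) x cols[4,5) = 4x1
Op 6 cut(1, 0): punch at orig (13,4); cuts so far [(13, 4)]; region rows[12,16) x cols[4,5) = 4x1
Op 7 cut(3, 0): punch at orig (15,4); cuts so far [(13, 4), (15, 4)]; region rows[12,16) x cols[4,5) = 4x1
Unfold 1 (reflect across h@12): 4 holes -> [(8, 4), (10, 4), (13, 4), (15, 4)]
Unfold 2 (reflect across v@5): 8 holes -> [(8, 4), (8, 5), (10, 4), (10, 5), (13, 4), (13, 5), (15, 4), (15, 5)]
Unfold 3 (reflect across h@8): 16 holes -> [(0, 4), (0, 5), (2, 4), (2, 5), (5, 4), (5, 5), (7, 4), (7, 5), (8, 4), (8, 5), (10, 4), (10, 5), (13, 4), (13, 5), (15, 4), (15, 5)]
Unfold 4 (reflect across v@6): 32 holes -> [(0, 4), (0, 5), (0, 6), (0, 7), (2, 4), (2, 5), (2, 6), (2, 7), (5, 4), (5, 5), (5, 6), (5, 7), (7, 4), (7, 5), (7, 6), (7, 7), (8, 4), (8, 5), (8, 6), (8, 7), (10, 4), (10, 5), (10, 6), (10, 7), (13, 4), (13, 5), (13, 6), (13, 7), (15, 4), (15, 5), (15, 6), (15, 7)]
Unfold 5 (reflect across v@4): 64 holes -> [(0, 0), (0, 1), (0, 2), (0, 3), (0, 4), (0, 5), (0, 6), (0, 7), (2, 0), (2, 1), (2, 2), (2, 3), (2, 4), (2, 5), (2, 6), (2, 7), (5, 0), (5, 1), (5, 2), (5, 3), (5, 4), (5, 5), (5, 6), (5, 7), (7, 0), (7, 1), (7, 2), (7, 3), (7, 4), (7, 5), (7, 6), (7, 7), (8, 0), (8, 1), (8, 2), (8, 3), (8, 4), (8, 5), (8, 6), (8, 7), (10, 0), (10, 1), (10, 2), (10, 3), (10, 4), (10, 5), (10, 6), (10, 7), (13, 0), (13, 1), (13, 2), (13, 3), (13, 4), (13, 5), (13, 6), (13, 7), (15, 0), (15, 1), (15, 2), (15, 3), (15, 4), (15, 5), (15, 6), (15, 7)]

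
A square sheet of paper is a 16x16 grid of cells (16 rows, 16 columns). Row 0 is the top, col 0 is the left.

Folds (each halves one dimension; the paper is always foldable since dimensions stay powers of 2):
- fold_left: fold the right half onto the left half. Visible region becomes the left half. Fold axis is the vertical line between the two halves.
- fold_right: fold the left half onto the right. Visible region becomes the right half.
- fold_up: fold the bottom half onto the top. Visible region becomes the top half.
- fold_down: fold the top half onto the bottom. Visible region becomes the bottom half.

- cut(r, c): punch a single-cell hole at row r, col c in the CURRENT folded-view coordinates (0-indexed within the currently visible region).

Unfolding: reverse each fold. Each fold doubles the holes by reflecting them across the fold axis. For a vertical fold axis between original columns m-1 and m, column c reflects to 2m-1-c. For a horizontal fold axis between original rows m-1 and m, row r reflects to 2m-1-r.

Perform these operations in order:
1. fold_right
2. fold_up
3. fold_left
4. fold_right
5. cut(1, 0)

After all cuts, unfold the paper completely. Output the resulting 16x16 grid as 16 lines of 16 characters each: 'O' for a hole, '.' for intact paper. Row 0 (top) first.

Answer: ................
.OO..OO..OO..OO.
................
................
................
................
................
................
................
................
................
................
................
................
.OO..OO..OO..OO.
................

Derivation:
Op 1 fold_right: fold axis v@8; visible region now rows[0,16) x cols[8,16) = 16x8
Op 2 fold_up: fold axis h@8; visible region now rows[0,8) x cols[8,16) = 8x8
Op 3 fold_left: fold axis v@12; visible region now rows[0,8) x cols[8,12) = 8x4
Op 4 fold_right: fold axis v@10; visible region now rows[0,8) x cols[10,12) = 8x2
Op 5 cut(1, 0): punch at orig (1,10); cuts so far [(1, 10)]; region rows[0,8) x cols[10,12) = 8x2
Unfold 1 (reflect across v@10): 2 holes -> [(1, 9), (1, 10)]
Unfold 2 (reflect across v@12): 4 holes -> [(1, 9), (1, 10), (1, 13), (1, 14)]
Unfold 3 (reflect across h@8): 8 holes -> [(1, 9), (1, 10), (1, 13), (1, 14), (14, 9), (14, 10), (14, 13), (14, 14)]
Unfold 4 (reflect across v@8): 16 holes -> [(1, 1), (1, 2), (1, 5), (1, 6), (1, 9), (1, 10), (1, 13), (1, 14), (14, 1), (14, 2), (14, 5), (14, 6), (14, 9), (14, 10), (14, 13), (14, 14)]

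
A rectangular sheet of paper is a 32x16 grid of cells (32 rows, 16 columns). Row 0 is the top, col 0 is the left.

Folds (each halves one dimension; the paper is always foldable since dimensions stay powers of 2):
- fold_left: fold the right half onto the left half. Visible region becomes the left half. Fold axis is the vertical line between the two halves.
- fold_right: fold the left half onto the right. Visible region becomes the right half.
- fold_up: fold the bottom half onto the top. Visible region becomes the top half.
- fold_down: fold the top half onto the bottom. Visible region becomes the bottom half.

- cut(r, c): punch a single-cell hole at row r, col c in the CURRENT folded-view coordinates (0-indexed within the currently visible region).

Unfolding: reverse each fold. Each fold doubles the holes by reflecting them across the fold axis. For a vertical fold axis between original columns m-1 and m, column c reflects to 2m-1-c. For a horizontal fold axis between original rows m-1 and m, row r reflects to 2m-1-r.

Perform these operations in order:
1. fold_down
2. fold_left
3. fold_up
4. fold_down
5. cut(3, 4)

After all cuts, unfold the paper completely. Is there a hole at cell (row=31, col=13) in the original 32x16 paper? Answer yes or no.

Answer: no

Derivation:
Op 1 fold_down: fold axis h@16; visible region now rows[16,32) x cols[0,16) = 16x16
Op 2 fold_left: fold axis v@8; visible region now rows[16,32) x cols[0,8) = 16x8
Op 3 fold_up: fold axis h@24; visible region now rows[16,24) x cols[0,8) = 8x8
Op 4 fold_down: fold axis h@20; visible region now rows[20,24) x cols[0,8) = 4x8
Op 5 cut(3, 4): punch at orig (23,4); cuts so far [(23, 4)]; region rows[20,24) x cols[0,8) = 4x8
Unfold 1 (reflect across h@20): 2 holes -> [(16, 4), (23, 4)]
Unfold 2 (reflect across h@24): 4 holes -> [(16, 4), (23, 4), (24, 4), (31, 4)]
Unfold 3 (reflect across v@8): 8 holes -> [(16, 4), (16, 11), (23, 4), (23, 11), (24, 4), (24, 11), (31, 4), (31, 11)]
Unfold 4 (reflect across h@16): 16 holes -> [(0, 4), (0, 11), (7, 4), (7, 11), (8, 4), (8, 11), (15, 4), (15, 11), (16, 4), (16, 11), (23, 4), (23, 11), (24, 4), (24, 11), (31, 4), (31, 11)]
Holes: [(0, 4), (0, 11), (7, 4), (7, 11), (8, 4), (8, 11), (15, 4), (15, 11), (16, 4), (16, 11), (23, 4), (23, 11), (24, 4), (24, 11), (31, 4), (31, 11)]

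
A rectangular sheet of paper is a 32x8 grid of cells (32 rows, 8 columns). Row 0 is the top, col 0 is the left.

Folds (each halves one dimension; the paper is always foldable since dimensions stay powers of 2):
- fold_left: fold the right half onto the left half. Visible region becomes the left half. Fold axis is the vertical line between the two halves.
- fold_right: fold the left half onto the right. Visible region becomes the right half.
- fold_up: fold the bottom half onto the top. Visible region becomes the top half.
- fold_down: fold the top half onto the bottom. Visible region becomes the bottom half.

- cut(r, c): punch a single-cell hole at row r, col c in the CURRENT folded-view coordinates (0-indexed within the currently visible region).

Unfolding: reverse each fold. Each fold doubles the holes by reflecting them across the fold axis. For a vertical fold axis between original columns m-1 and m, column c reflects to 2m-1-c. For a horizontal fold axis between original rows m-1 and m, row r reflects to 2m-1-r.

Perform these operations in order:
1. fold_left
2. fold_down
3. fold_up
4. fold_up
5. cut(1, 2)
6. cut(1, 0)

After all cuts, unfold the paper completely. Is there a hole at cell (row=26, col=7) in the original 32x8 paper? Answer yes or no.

Op 1 fold_left: fold axis v@4; visible region now rows[0,32) x cols[0,4) = 32x4
Op 2 fold_down: fold axis h@16; visible region now rows[16,32) x cols[0,4) = 16x4
Op 3 fold_up: fold axis h@24; visible region now rows[16,24) x cols[0,4) = 8x4
Op 4 fold_up: fold axis h@20; visible region now rows[16,20) x cols[0,4) = 4x4
Op 5 cut(1, 2): punch at orig (17,2); cuts so far [(17, 2)]; region rows[16,20) x cols[0,4) = 4x4
Op 6 cut(1, 0): punch at orig (17,0); cuts so far [(17, 0), (17, 2)]; region rows[16,20) x cols[0,4) = 4x4
Unfold 1 (reflect across h@20): 4 holes -> [(17, 0), (17, 2), (22, 0), (22, 2)]
Unfold 2 (reflect across h@24): 8 holes -> [(17, 0), (17, 2), (22, 0), (22, 2), (25, 0), (25, 2), (30, 0), (30, 2)]
Unfold 3 (reflect across h@16): 16 holes -> [(1, 0), (1, 2), (6, 0), (6, 2), (9, 0), (9, 2), (14, 0), (14, 2), (17, 0), (17, 2), (22, 0), (22, 2), (25, 0), (25, 2), (30, 0), (30, 2)]
Unfold 4 (reflect across v@4): 32 holes -> [(1, 0), (1, 2), (1, 5), (1, 7), (6, 0), (6, 2), (6, 5), (6, 7), (9, 0), (9, 2), (9, 5), (9, 7), (14, 0), (14, 2), (14, 5), (14, 7), (17, 0), (17, 2), (17, 5), (17, 7), (22, 0), (22, 2), (22, 5), (22, 7), (25, 0), (25, 2), (25, 5), (25, 7), (30, 0), (30, 2), (30, 5), (30, 7)]
Holes: [(1, 0), (1, 2), (1, 5), (1, 7), (6, 0), (6, 2), (6, 5), (6, 7), (9, 0), (9, 2), (9, 5), (9, 7), (14, 0), (14, 2), (14, 5), (14, 7), (17, 0), (17, 2), (17, 5), (17, 7), (22, 0), (22, 2), (22, 5), (22, 7), (25, 0), (25, 2), (25, 5), (25, 7), (30, 0), (30, 2), (30, 5), (30, 7)]

Answer: no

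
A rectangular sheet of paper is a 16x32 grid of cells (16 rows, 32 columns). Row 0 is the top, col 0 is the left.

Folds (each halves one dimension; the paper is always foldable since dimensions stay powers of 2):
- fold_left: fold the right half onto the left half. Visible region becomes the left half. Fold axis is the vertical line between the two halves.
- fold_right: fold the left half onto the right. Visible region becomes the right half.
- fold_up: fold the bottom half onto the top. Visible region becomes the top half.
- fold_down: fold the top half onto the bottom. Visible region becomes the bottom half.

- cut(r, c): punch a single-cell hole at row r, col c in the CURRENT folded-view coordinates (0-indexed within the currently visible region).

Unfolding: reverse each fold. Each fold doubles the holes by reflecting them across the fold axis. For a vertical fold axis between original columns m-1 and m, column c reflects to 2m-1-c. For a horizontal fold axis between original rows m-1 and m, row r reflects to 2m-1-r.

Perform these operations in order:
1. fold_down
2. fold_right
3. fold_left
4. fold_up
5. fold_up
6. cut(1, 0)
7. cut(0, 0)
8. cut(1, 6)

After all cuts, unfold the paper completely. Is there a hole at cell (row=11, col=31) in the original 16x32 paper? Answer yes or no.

Op 1 fold_down: fold axis h@8; visible region now rows[8,16) x cols[0,32) = 8x32
Op 2 fold_right: fold axis v@16; visible region now rows[8,16) x cols[16,32) = 8x16
Op 3 fold_left: fold axis v@24; visible region now rows[8,16) x cols[16,24) = 8x8
Op 4 fold_up: fold axis h@12; visible region now rows[8,12) x cols[16,24) = 4x8
Op 5 fold_up: fold axis h@10; visible region now rows[8,10) x cols[16,24) = 2x8
Op 6 cut(1, 0): punch at orig (9,16); cuts so far [(9, 16)]; region rows[8,10) x cols[16,24) = 2x8
Op 7 cut(0, 0): punch at orig (8,16); cuts so far [(8, 16), (9, 16)]; region rows[8,10) x cols[16,24) = 2x8
Op 8 cut(1, 6): punch at orig (9,22); cuts so far [(8, 16), (9, 16), (9, 22)]; region rows[8,10) x cols[16,24) = 2x8
Unfold 1 (reflect across h@10): 6 holes -> [(8, 16), (9, 16), (9, 22), (10, 16), (10, 22), (11, 16)]
Unfold 2 (reflect across h@12): 12 holes -> [(8, 16), (9, 16), (9, 22), (10, 16), (10, 22), (11, 16), (12, 16), (13, 16), (13, 22), (14, 16), (14, 22), (15, 16)]
Unfold 3 (reflect across v@24): 24 holes -> [(8, 16), (8, 31), (9, 16), (9, 22), (9, 25), (9, 31), (10, 16), (10, 22), (10, 25), (10, 31), (11, 16), (11, 31), (12, 16), (12, 31), (13, 16), (13, 22), (13, 25), (13, 31), (14, 16), (14, 22), (14, 25), (14, 31), (15, 16), (15, 31)]
Unfold 4 (reflect across v@16): 48 holes -> [(8, 0), (8, 15), (8, 16), (8, 31), (9, 0), (9, 6), (9, 9), (9, 15), (9, 16), (9, 22), (9, 25), (9, 31), (10, 0), (10, 6), (10, 9), (10, 15), (10, 16), (10, 22), (10, 25), (10, 31), (11, 0), (11, 15), (11, 16), (11, 31), (12, 0), (12, 15), (12, 16), (12, 31), (13, 0), (13, 6), (13, 9), (13, 15), (13, 16), (13, 22), (13, 25), (13, 31), (14, 0), (14, 6), (14, 9), (14, 15), (14, 16), (14, 22), (14, 25), (14, 31), (15, 0), (15, 15), (15, 16), (15, 31)]
Unfold 5 (reflect across h@8): 96 holes -> [(0, 0), (0, 15), (0, 16), (0, 31), (1, 0), (1, 6), (1, 9), (1, 15), (1, 16), (1, 22), (1, 25), (1, 31), (2, 0), (2, 6), (2, 9), (2, 15), (2, 16), (2, 22), (2, 25), (2, 31), (3, 0), (3, 15), (3, 16), (3, 31), (4, 0), (4, 15), (4, 16), (4, 31), (5, 0), (5, 6), (5, 9), (5, 15), (5, 16), (5, 22), (5, 25), (5, 31), (6, 0), (6, 6), (6, 9), (6, 15), (6, 16), (6, 22), (6, 25), (6, 31), (7, 0), (7, 15), (7, 16), (7, 31), (8, 0), (8, 15), (8, 16), (8, 31), (9, 0), (9, 6), (9, 9), (9, 15), (9, 16), (9, 22), (9, 25), (9, 31), (10, 0), (10, 6), (10, 9), (10, 15), (10, 16), (10, 22), (10, 25), (10, 31), (11, 0), (11, 15), (11, 16), (11, 31), (12, 0), (12, 15), (12, 16), (12, 31), (13, 0), (13, 6), (13, 9), (13, 15), (13, 16), (13, 22), (13, 25), (13, 31), (14, 0), (14, 6), (14, 9), (14, 15), (14, 16), (14, 22), (14, 25), (14, 31), (15, 0), (15, 15), (15, 16), (15, 31)]
Holes: [(0, 0), (0, 15), (0, 16), (0, 31), (1, 0), (1, 6), (1, 9), (1, 15), (1, 16), (1, 22), (1, 25), (1, 31), (2, 0), (2, 6), (2, 9), (2, 15), (2, 16), (2, 22), (2, 25), (2, 31), (3, 0), (3, 15), (3, 16), (3, 31), (4, 0), (4, 15), (4, 16), (4, 31), (5, 0), (5, 6), (5, 9), (5, 15), (5, 16), (5, 22), (5, 25), (5, 31), (6, 0), (6, 6), (6, 9), (6, 15), (6, 16), (6, 22), (6, 25), (6, 31), (7, 0), (7, 15), (7, 16), (7, 31), (8, 0), (8, 15), (8, 16), (8, 31), (9, 0), (9, 6), (9, 9), (9, 15), (9, 16), (9, 22), (9, 25), (9, 31), (10, 0), (10, 6), (10, 9), (10, 15), (10, 16), (10, 22), (10, 25), (10, 31), (11, 0), (11, 15), (11, 16), (11, 31), (12, 0), (12, 15), (12, 16), (12, 31), (13, 0), (13, 6), (13, 9), (13, 15), (13, 16), (13, 22), (13, 25), (13, 31), (14, 0), (14, 6), (14, 9), (14, 15), (14, 16), (14, 22), (14, 25), (14, 31), (15, 0), (15, 15), (15, 16), (15, 31)]

Answer: yes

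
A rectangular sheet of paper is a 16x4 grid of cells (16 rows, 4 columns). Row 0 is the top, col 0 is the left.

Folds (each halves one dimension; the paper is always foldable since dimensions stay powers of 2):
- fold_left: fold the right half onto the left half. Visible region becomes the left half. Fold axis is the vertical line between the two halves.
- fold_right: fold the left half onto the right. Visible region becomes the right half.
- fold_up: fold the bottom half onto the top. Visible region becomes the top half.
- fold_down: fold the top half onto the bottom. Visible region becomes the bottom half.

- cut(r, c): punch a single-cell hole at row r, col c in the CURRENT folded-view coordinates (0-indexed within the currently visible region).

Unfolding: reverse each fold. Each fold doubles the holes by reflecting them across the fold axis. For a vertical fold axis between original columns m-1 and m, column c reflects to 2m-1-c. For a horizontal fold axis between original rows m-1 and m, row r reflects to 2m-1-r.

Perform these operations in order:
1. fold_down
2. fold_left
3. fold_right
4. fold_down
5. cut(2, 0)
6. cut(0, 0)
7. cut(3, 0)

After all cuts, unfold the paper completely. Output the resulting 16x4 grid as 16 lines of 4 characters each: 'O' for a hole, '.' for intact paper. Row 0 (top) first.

Op 1 fold_down: fold axis h@8; visible region now rows[8,16) x cols[0,4) = 8x4
Op 2 fold_left: fold axis v@2; visible region now rows[8,16) x cols[0,2) = 8x2
Op 3 fold_right: fold axis v@1; visible region now rows[8,16) x cols[1,2) = 8x1
Op 4 fold_down: fold axis h@12; visible region now rows[12,16) x cols[1,2) = 4x1
Op 5 cut(2, 0): punch at orig (14,1); cuts so far [(14, 1)]; region rows[12,16) x cols[1,2) = 4x1
Op 6 cut(0, 0): punch at orig (12,1); cuts so far [(12, 1), (14, 1)]; region rows[12,16) x cols[1,2) = 4x1
Op 7 cut(3, 0): punch at orig (15,1); cuts so far [(12, 1), (14, 1), (15, 1)]; region rows[12,16) x cols[1,2) = 4x1
Unfold 1 (reflect across h@12): 6 holes -> [(8, 1), (9, 1), (11, 1), (12, 1), (14, 1), (15, 1)]
Unfold 2 (reflect across v@1): 12 holes -> [(8, 0), (8, 1), (9, 0), (9, 1), (11, 0), (11, 1), (12, 0), (12, 1), (14, 0), (14, 1), (15, 0), (15, 1)]
Unfold 3 (reflect across v@2): 24 holes -> [(8, 0), (8, 1), (8, 2), (8, 3), (9, 0), (9, 1), (9, 2), (9, 3), (11, 0), (11, 1), (11, 2), (11, 3), (12, 0), (12, 1), (12, 2), (12, 3), (14, 0), (14, 1), (14, 2), (14, 3), (15, 0), (15, 1), (15, 2), (15, 3)]
Unfold 4 (reflect across h@8): 48 holes -> [(0, 0), (0, 1), (0, 2), (0, 3), (1, 0), (1, 1), (1, 2), (1, 3), (3, 0), (3, 1), (3, 2), (3, 3), (4, 0), (4, 1), (4, 2), (4, 3), (6, 0), (6, 1), (6, 2), (6, 3), (7, 0), (7, 1), (7, 2), (7, 3), (8, 0), (8, 1), (8, 2), (8, 3), (9, 0), (9, 1), (9, 2), (9, 3), (11, 0), (11, 1), (11, 2), (11, 3), (12, 0), (12, 1), (12, 2), (12, 3), (14, 0), (14, 1), (14, 2), (14, 3), (15, 0), (15, 1), (15, 2), (15, 3)]

Answer: OOOO
OOOO
....
OOOO
OOOO
....
OOOO
OOOO
OOOO
OOOO
....
OOOO
OOOO
....
OOOO
OOOO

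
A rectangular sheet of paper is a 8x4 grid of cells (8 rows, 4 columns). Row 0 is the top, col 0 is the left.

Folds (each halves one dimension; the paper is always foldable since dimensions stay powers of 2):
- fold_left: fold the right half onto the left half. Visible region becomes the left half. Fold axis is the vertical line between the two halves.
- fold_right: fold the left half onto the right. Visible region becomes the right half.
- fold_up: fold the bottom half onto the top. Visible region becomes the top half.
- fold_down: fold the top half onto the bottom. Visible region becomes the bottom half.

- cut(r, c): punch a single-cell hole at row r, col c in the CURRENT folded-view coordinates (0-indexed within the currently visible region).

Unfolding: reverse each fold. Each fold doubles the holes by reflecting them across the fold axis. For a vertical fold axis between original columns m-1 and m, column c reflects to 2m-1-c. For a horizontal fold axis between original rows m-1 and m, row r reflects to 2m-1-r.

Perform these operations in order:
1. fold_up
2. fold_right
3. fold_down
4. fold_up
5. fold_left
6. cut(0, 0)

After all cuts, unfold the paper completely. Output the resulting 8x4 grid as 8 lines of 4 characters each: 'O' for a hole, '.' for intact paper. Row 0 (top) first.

Op 1 fold_up: fold axis h@4; visible region now rows[0,4) x cols[0,4) = 4x4
Op 2 fold_right: fold axis v@2; visible region now rows[0,4) x cols[2,4) = 4x2
Op 3 fold_down: fold axis h@2; visible region now rows[2,4) x cols[2,4) = 2x2
Op 4 fold_up: fold axis h@3; visible region now rows[2,3) x cols[2,4) = 1x2
Op 5 fold_left: fold axis v@3; visible region now rows[2,3) x cols[2,3) = 1x1
Op 6 cut(0, 0): punch at orig (2,2); cuts so far [(2, 2)]; region rows[2,3) x cols[2,3) = 1x1
Unfold 1 (reflect across v@3): 2 holes -> [(2, 2), (2, 3)]
Unfold 2 (reflect across h@3): 4 holes -> [(2, 2), (2, 3), (3, 2), (3, 3)]
Unfold 3 (reflect across h@2): 8 holes -> [(0, 2), (0, 3), (1, 2), (1, 3), (2, 2), (2, 3), (3, 2), (3, 3)]
Unfold 4 (reflect across v@2): 16 holes -> [(0, 0), (0, 1), (0, 2), (0, 3), (1, 0), (1, 1), (1, 2), (1, 3), (2, 0), (2, 1), (2, 2), (2, 3), (3, 0), (3, 1), (3, 2), (3, 3)]
Unfold 5 (reflect across h@4): 32 holes -> [(0, 0), (0, 1), (0, 2), (0, 3), (1, 0), (1, 1), (1, 2), (1, 3), (2, 0), (2, 1), (2, 2), (2, 3), (3, 0), (3, 1), (3, 2), (3, 3), (4, 0), (4, 1), (4, 2), (4, 3), (5, 0), (5, 1), (5, 2), (5, 3), (6, 0), (6, 1), (6, 2), (6, 3), (7, 0), (7, 1), (7, 2), (7, 3)]

Answer: OOOO
OOOO
OOOO
OOOO
OOOO
OOOO
OOOO
OOOO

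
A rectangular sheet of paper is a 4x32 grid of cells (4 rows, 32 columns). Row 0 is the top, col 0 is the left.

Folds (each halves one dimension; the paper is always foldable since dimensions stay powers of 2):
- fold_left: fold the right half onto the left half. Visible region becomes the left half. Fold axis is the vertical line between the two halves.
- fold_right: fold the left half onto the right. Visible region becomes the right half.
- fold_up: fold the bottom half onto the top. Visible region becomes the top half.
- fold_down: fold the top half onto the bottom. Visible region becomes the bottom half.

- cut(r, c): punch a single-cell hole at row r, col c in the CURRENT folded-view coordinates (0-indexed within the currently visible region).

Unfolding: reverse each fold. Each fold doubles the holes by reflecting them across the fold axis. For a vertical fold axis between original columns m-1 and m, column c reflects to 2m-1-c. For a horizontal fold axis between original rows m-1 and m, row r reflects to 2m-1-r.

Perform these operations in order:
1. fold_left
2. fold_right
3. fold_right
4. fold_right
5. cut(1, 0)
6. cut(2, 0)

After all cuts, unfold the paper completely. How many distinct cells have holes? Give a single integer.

Answer: 32

Derivation:
Op 1 fold_left: fold axis v@16; visible region now rows[0,4) x cols[0,16) = 4x16
Op 2 fold_right: fold axis v@8; visible region now rows[0,4) x cols[8,16) = 4x8
Op 3 fold_right: fold axis v@12; visible region now rows[0,4) x cols[12,16) = 4x4
Op 4 fold_right: fold axis v@14; visible region now rows[0,4) x cols[14,16) = 4x2
Op 5 cut(1, 0): punch at orig (1,14); cuts so far [(1, 14)]; region rows[0,4) x cols[14,16) = 4x2
Op 6 cut(2, 0): punch at orig (2,14); cuts so far [(1, 14), (2, 14)]; region rows[0,4) x cols[14,16) = 4x2
Unfold 1 (reflect across v@14): 4 holes -> [(1, 13), (1, 14), (2, 13), (2, 14)]
Unfold 2 (reflect across v@12): 8 holes -> [(1, 9), (1, 10), (1, 13), (1, 14), (2, 9), (2, 10), (2, 13), (2, 14)]
Unfold 3 (reflect across v@8): 16 holes -> [(1, 1), (1, 2), (1, 5), (1, 6), (1, 9), (1, 10), (1, 13), (1, 14), (2, 1), (2, 2), (2, 5), (2, 6), (2, 9), (2, 10), (2, 13), (2, 14)]
Unfold 4 (reflect across v@16): 32 holes -> [(1, 1), (1, 2), (1, 5), (1, 6), (1, 9), (1, 10), (1, 13), (1, 14), (1, 17), (1, 18), (1, 21), (1, 22), (1, 25), (1, 26), (1, 29), (1, 30), (2, 1), (2, 2), (2, 5), (2, 6), (2, 9), (2, 10), (2, 13), (2, 14), (2, 17), (2, 18), (2, 21), (2, 22), (2, 25), (2, 26), (2, 29), (2, 30)]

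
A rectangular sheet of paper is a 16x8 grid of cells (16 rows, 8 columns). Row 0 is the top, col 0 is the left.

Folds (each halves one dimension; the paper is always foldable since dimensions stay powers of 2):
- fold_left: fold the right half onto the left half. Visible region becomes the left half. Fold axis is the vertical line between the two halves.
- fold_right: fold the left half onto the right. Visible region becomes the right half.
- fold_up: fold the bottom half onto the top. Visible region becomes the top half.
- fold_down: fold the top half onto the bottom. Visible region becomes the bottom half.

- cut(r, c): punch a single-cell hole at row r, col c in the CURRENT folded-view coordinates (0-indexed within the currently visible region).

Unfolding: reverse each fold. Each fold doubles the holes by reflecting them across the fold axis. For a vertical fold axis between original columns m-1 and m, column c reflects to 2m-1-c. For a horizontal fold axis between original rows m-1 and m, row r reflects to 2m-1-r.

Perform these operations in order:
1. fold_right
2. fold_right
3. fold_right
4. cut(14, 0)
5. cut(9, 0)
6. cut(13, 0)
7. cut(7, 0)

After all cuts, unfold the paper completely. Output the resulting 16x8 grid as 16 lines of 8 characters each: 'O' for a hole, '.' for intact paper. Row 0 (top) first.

Answer: ........
........
........
........
........
........
........
OOOOOOOO
........
OOOOOOOO
........
........
........
OOOOOOOO
OOOOOOOO
........

Derivation:
Op 1 fold_right: fold axis v@4; visible region now rows[0,16) x cols[4,8) = 16x4
Op 2 fold_right: fold axis v@6; visible region now rows[0,16) x cols[6,8) = 16x2
Op 3 fold_right: fold axis v@7; visible region now rows[0,16) x cols[7,8) = 16x1
Op 4 cut(14, 0): punch at orig (14,7); cuts so far [(14, 7)]; region rows[0,16) x cols[7,8) = 16x1
Op 5 cut(9, 0): punch at orig (9,7); cuts so far [(9, 7), (14, 7)]; region rows[0,16) x cols[7,8) = 16x1
Op 6 cut(13, 0): punch at orig (13,7); cuts so far [(9, 7), (13, 7), (14, 7)]; region rows[0,16) x cols[7,8) = 16x1
Op 7 cut(7, 0): punch at orig (7,7); cuts so far [(7, 7), (9, 7), (13, 7), (14, 7)]; region rows[0,16) x cols[7,8) = 16x1
Unfold 1 (reflect across v@7): 8 holes -> [(7, 6), (7, 7), (9, 6), (9, 7), (13, 6), (13, 7), (14, 6), (14, 7)]
Unfold 2 (reflect across v@6): 16 holes -> [(7, 4), (7, 5), (7, 6), (7, 7), (9, 4), (9, 5), (9, 6), (9, 7), (13, 4), (13, 5), (13, 6), (13, 7), (14, 4), (14, 5), (14, 6), (14, 7)]
Unfold 3 (reflect across v@4): 32 holes -> [(7, 0), (7, 1), (7, 2), (7, 3), (7, 4), (7, 5), (7, 6), (7, 7), (9, 0), (9, 1), (9, 2), (9, 3), (9, 4), (9, 5), (9, 6), (9, 7), (13, 0), (13, 1), (13, 2), (13, 3), (13, 4), (13, 5), (13, 6), (13, 7), (14, 0), (14, 1), (14, 2), (14, 3), (14, 4), (14, 5), (14, 6), (14, 7)]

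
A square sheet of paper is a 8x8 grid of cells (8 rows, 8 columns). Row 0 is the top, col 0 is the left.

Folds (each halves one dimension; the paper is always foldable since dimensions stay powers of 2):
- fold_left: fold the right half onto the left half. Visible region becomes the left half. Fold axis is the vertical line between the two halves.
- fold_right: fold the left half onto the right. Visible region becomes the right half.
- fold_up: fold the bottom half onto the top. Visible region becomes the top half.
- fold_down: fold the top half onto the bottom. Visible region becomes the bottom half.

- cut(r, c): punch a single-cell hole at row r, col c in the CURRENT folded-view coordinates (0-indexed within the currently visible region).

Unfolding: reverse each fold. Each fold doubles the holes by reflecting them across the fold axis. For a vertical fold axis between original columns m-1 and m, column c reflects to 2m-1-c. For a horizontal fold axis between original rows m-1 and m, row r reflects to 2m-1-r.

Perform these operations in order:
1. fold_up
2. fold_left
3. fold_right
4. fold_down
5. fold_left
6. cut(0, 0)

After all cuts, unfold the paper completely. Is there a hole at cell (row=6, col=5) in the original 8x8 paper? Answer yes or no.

Op 1 fold_up: fold axis h@4; visible region now rows[0,4) x cols[0,8) = 4x8
Op 2 fold_left: fold axis v@4; visible region now rows[0,4) x cols[0,4) = 4x4
Op 3 fold_right: fold axis v@2; visible region now rows[0,4) x cols[2,4) = 4x2
Op 4 fold_down: fold axis h@2; visible region now rows[2,4) x cols[2,4) = 2x2
Op 5 fold_left: fold axis v@3; visible region now rows[2,4) x cols[2,3) = 2x1
Op 6 cut(0, 0): punch at orig (2,2); cuts so far [(2, 2)]; region rows[2,4) x cols[2,3) = 2x1
Unfold 1 (reflect across v@3): 2 holes -> [(2, 2), (2, 3)]
Unfold 2 (reflect across h@2): 4 holes -> [(1, 2), (1, 3), (2, 2), (2, 3)]
Unfold 3 (reflect across v@2): 8 holes -> [(1, 0), (1, 1), (1, 2), (1, 3), (2, 0), (2, 1), (2, 2), (2, 3)]
Unfold 4 (reflect across v@4): 16 holes -> [(1, 0), (1, 1), (1, 2), (1, 3), (1, 4), (1, 5), (1, 6), (1, 7), (2, 0), (2, 1), (2, 2), (2, 3), (2, 4), (2, 5), (2, 6), (2, 7)]
Unfold 5 (reflect across h@4): 32 holes -> [(1, 0), (1, 1), (1, 2), (1, 3), (1, 4), (1, 5), (1, 6), (1, 7), (2, 0), (2, 1), (2, 2), (2, 3), (2, 4), (2, 5), (2, 6), (2, 7), (5, 0), (5, 1), (5, 2), (5, 3), (5, 4), (5, 5), (5, 6), (5, 7), (6, 0), (6, 1), (6, 2), (6, 3), (6, 4), (6, 5), (6, 6), (6, 7)]
Holes: [(1, 0), (1, 1), (1, 2), (1, 3), (1, 4), (1, 5), (1, 6), (1, 7), (2, 0), (2, 1), (2, 2), (2, 3), (2, 4), (2, 5), (2, 6), (2, 7), (5, 0), (5, 1), (5, 2), (5, 3), (5, 4), (5, 5), (5, 6), (5, 7), (6, 0), (6, 1), (6, 2), (6, 3), (6, 4), (6, 5), (6, 6), (6, 7)]

Answer: yes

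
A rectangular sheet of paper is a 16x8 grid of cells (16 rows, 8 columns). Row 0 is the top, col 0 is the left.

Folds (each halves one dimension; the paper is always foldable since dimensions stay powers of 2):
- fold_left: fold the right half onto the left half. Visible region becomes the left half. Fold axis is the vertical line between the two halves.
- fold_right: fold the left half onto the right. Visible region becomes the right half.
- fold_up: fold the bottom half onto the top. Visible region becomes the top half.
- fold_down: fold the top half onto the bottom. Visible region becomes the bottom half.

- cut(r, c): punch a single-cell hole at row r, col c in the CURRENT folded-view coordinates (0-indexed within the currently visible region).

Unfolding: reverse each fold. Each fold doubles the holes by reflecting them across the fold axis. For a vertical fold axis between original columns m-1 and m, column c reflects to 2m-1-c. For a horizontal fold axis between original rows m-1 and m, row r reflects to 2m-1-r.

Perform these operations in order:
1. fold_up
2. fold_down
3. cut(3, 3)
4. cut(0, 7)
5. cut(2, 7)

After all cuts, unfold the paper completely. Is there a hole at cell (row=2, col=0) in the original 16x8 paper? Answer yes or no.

Op 1 fold_up: fold axis h@8; visible region now rows[0,8) x cols[0,8) = 8x8
Op 2 fold_down: fold axis h@4; visible region now rows[4,8) x cols[0,8) = 4x8
Op 3 cut(3, 3): punch at orig (7,3); cuts so far [(7, 3)]; region rows[4,8) x cols[0,8) = 4x8
Op 4 cut(0, 7): punch at orig (4,7); cuts so far [(4, 7), (7, 3)]; region rows[4,8) x cols[0,8) = 4x8
Op 5 cut(2, 7): punch at orig (6,7); cuts so far [(4, 7), (6, 7), (7, 3)]; region rows[4,8) x cols[0,8) = 4x8
Unfold 1 (reflect across h@4): 6 holes -> [(0, 3), (1, 7), (3, 7), (4, 7), (6, 7), (7, 3)]
Unfold 2 (reflect across h@8): 12 holes -> [(0, 3), (1, 7), (3, 7), (4, 7), (6, 7), (7, 3), (8, 3), (9, 7), (11, 7), (12, 7), (14, 7), (15, 3)]
Holes: [(0, 3), (1, 7), (3, 7), (4, 7), (6, 7), (7, 3), (8, 3), (9, 7), (11, 7), (12, 7), (14, 7), (15, 3)]

Answer: no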